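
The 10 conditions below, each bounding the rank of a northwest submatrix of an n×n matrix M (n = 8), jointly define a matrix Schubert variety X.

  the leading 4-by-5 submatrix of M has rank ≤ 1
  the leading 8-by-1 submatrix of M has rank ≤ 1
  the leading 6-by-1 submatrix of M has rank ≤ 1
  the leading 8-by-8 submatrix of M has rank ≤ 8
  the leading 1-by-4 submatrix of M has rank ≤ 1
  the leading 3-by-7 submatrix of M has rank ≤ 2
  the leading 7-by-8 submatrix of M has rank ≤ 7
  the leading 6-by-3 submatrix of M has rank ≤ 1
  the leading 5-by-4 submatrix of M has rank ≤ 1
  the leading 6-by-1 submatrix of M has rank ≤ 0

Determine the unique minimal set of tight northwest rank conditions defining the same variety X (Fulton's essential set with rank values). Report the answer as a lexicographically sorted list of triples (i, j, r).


Rank table r_w(8×8) implied by the 10 constraints:

  i=1: 0 | 1 | 1 | 1 | 1 | 1 | 1 | 1
  i=2: 0 | 1 | 1 | 1 | 1 | 2 | 2 | 2
  i=3: 0 | 1 | 1 | 1 | 1 | 2 | 2 | 3
  i=4: 0 | 1 | 1 | 1 | 1 | 2 | 3 | 4
  i=5: 0 | 1 | 1 | 1 | 2 | 3 | 4 | 5
  i=6: 0 | 1 | 1 | 2 | 3 | 4 | 5 | 6
  i=7: 1 | 2 | 2 | 3 | 4 | 5 | 6 | 7
  i=8: 1 | 2 | 3 | 4 | 5 | 6 | 7 | 8

second differences of R give the permutation w = (2, 6, 8, 7, 5, 4, 1, 3).

|D(w)|=19, |Ess(w)|=5:

[(3, 7, 2), (4, 5, 1), (5, 4, 1), (6, 1, 0), (6, 3, 1)]


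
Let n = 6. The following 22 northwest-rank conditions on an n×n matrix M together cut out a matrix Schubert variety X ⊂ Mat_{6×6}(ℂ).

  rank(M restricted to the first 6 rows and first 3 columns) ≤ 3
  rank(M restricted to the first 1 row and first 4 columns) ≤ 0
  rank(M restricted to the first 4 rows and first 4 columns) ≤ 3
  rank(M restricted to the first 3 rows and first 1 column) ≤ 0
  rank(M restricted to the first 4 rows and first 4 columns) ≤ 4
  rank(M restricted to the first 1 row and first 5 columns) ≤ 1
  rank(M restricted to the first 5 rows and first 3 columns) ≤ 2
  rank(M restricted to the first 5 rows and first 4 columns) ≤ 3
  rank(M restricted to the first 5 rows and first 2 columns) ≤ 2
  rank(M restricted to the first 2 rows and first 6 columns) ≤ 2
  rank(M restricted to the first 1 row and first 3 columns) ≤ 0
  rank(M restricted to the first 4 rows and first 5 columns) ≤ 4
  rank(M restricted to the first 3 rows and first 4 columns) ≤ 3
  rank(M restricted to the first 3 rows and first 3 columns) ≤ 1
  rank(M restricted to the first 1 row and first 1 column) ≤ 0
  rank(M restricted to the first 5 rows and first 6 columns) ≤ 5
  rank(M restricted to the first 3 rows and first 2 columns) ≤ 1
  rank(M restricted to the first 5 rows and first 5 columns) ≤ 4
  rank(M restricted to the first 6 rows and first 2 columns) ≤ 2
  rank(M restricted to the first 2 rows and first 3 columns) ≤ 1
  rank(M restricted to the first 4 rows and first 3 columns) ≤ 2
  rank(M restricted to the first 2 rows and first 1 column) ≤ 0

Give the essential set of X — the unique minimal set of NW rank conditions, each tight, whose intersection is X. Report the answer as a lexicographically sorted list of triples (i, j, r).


Propagating the 22 rank bounds to every northwest block:

  0  0  0  0  1  1
  0  1  1  1  2  2
  0  1  1  2  3  3
  1  2  2  3  4  4
  1  2  2  3  4  5
  1  2  3  4  5  6

reading off 1-entries of Δ²R: w = (5, 2, 4, 1, 6, 3).

Rothe diagram D(w) (8 cells), 4 SE-corners (essential conditions):

[(1, 4, 0), (3, 1, 0), (3, 3, 1), (5, 3, 2)]


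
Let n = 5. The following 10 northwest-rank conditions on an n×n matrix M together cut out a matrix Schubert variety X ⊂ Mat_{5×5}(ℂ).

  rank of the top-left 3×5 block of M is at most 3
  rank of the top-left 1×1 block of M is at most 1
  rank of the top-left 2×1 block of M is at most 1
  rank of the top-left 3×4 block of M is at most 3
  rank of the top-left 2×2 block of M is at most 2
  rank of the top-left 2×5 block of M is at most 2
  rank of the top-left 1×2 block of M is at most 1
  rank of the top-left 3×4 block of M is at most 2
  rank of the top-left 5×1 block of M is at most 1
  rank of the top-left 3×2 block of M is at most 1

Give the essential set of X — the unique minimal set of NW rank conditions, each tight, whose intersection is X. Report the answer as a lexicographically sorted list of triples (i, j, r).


The tightest implied rank at each (i,j), from the 10 conditions:

  R[1]: 1 | 1 | 1 | 1 | 1
  R[2]: 1 | 1 | 2 | 2 | 2
  R[3]: 1 | 1 | 2 | 2 | 3
  R[4]: 1 | 2 | 3 | 3 | 4
  R[5]: 1 | 2 | 3 | 4 | 5

second differences of R give the permutation w = (1, 3, 5, 2, 4).

Rothe diagram D(w) (3 cells), 2 SE-corners (essential conditions):

[(3, 2, 1), (3, 4, 2)]


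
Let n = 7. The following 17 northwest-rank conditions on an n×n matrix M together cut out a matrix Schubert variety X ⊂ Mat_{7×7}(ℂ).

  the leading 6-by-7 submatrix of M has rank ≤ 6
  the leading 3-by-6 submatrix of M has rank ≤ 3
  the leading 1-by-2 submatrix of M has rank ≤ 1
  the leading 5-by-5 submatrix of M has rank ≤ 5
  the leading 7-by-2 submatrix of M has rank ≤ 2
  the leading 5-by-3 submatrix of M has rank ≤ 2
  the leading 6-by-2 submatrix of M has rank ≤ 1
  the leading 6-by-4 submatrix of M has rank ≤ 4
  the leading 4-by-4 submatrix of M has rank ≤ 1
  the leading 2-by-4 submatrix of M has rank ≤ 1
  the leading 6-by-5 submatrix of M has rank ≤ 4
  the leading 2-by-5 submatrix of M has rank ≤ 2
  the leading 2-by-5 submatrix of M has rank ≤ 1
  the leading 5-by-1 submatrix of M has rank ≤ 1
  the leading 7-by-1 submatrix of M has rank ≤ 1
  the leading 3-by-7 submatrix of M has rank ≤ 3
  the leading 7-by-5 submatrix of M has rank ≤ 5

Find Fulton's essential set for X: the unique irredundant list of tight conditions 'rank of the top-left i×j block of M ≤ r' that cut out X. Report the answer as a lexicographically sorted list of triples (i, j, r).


Computing R[i][j] = min implied NW-rank bound (n=7, 17 conditions):

  R[1]: 1 1 1 1 1 1 1
  R[2]: 1 1 1 1 1 2 2
  R[3]: 1 1 1 1 2 3 3
  R[4]: 1 1 1 1 2 3 4
  R[5]: 1 1 2 2 3 4 5
  R[6]: 1 1 2 3 4 5 6
  R[7]: 1 2 3 4 5 6 7

second differences of R give the permutation w = (1, 6, 5, 7, 3, 4, 2).

Fulton essential set (3 of the 12 Rothe cells):

[(2, 5, 1), (4, 4, 1), (6, 2, 1)]


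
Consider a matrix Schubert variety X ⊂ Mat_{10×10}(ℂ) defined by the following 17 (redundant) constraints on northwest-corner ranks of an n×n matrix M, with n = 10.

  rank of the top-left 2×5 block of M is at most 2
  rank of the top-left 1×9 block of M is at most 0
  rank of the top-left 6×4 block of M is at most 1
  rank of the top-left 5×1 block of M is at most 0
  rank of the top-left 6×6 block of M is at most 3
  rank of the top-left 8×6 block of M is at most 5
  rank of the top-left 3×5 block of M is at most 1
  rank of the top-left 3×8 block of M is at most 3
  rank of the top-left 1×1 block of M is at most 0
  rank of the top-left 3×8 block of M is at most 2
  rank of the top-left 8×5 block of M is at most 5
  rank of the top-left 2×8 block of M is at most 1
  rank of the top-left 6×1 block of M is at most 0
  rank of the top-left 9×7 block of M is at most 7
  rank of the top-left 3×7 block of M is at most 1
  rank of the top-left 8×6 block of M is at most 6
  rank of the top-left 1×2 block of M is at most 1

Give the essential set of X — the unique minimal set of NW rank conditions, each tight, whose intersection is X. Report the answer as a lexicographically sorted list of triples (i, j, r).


Recovering R(i,j) via the rank-extension bound from the 17 conditions:

  0 0 0 0 0 0 0 0 0 1
  0 1 1 1 1 1 1 1 1 2
  0 1 1 1 1 1 1 2 2 3
  0 1 1 1 2 2 2 3 3 4
  0 1 1 1 2 3 3 4 4 5
  0 1 1 1 2 3 4 5 5 6
  1 2 2 2 3 4 5 6 6 7
  1 2 3 3 4 5 6 7 7 8
  1 2 3 4 5 6 7 8 8 9
  1 2 3 4 5 6 7 8 9 10

second differences of R give the permutation w = (10, 2, 8, 5, 6, 7, 1, 3, 4, 9).

ℓ(w)=25; the 4 essential cells (i,j,r):

[(1, 9, 0), (3, 7, 1), (6, 1, 0), (6, 4, 1)]


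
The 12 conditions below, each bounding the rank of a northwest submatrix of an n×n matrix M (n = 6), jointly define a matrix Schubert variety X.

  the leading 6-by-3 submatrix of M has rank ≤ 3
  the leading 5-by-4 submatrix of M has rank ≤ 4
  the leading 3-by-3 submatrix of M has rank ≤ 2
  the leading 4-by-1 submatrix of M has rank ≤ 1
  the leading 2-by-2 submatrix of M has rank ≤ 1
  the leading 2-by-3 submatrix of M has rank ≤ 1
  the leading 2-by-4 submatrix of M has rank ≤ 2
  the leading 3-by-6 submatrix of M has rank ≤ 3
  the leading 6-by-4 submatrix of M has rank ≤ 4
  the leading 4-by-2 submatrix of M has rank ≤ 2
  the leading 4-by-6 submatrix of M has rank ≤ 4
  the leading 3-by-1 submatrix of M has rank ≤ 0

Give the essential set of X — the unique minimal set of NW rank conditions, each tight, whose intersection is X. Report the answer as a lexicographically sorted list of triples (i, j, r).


Computing R[i][j] = min implied NW-rank bound (n=6, 12 conditions):

  row 1: 0, 1, 1, 1, 1, 1
  row 2: 0, 1, 1, 2, 2, 2
  row 3: 0, 1, 2, 3, 3, 3
  row 4: 1, 2, 3, 4, 4, 4
  row 5: 1, 2, 3, 4, 5, 5
  row 6: 1, 2, 3, 4, 5, 6

hence w(1..6) = (2, 4, 3, 1, 5, 6).

ℓ(w)=4; the 2 essential cells (i,j,r):

[(2, 3, 1), (3, 1, 0)]


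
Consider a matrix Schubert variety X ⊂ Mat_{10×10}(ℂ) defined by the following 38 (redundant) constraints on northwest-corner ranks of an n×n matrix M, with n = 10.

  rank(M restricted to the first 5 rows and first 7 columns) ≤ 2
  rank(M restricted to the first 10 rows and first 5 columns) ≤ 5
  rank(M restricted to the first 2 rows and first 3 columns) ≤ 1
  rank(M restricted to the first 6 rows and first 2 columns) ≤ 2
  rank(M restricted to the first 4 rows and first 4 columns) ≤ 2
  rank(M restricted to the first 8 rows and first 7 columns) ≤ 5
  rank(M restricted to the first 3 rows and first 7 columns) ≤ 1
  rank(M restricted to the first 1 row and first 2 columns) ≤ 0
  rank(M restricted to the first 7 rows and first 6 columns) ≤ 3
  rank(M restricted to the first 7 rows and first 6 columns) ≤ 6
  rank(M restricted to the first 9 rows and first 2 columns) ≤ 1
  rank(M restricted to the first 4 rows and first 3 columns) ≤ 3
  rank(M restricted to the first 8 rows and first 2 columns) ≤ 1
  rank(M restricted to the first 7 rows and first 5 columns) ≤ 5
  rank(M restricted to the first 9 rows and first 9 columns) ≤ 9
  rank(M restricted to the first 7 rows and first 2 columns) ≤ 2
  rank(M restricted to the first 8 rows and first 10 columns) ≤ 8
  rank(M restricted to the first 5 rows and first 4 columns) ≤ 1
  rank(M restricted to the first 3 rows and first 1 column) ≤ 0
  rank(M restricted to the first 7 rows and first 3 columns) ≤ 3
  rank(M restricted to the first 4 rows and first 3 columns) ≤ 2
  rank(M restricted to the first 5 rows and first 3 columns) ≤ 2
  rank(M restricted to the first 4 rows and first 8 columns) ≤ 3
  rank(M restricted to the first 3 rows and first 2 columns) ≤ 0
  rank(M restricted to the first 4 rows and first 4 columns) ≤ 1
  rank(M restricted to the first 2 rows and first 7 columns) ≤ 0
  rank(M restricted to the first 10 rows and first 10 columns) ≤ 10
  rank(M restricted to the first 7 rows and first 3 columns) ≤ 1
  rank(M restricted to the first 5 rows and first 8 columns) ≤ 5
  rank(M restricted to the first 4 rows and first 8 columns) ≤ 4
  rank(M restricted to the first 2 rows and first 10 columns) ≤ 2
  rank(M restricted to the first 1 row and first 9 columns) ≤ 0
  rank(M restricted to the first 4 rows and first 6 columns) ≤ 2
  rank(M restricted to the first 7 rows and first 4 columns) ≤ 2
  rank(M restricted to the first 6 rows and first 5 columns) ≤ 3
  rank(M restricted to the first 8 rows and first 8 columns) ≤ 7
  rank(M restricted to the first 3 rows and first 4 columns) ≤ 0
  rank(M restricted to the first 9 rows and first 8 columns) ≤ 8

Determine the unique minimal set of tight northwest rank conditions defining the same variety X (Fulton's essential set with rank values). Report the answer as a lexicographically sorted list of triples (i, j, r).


Rank table r_w(10×10) implied by the 38 constraints:

  R[1]: 0 0 0 0 0 0 0 0 0 1
  R[2]: 0 0 0 0 0 0 0 1 1 2
  R[3]: 0 0 0 0 1 1 1 2 2 3
  R[4]: 1 1 1 1 2 2 2 3 3 4
  R[5]: 1 1 1 1 2 2 2 3 4 5
  R[6]: 1 1 1 2 3 3 3 4 5 6
  R[7]: 1 1 1 2 3 3 4 5 6 7
  R[8]: 1 1 2 3 4 4 5 6 7 8
  R[9]: 1 1 2 3 4 5 6 7 8 9
  R[10]: 1 2 3 4 5 6 7 8 9 10

the unique w with this rank table is (10, 8, 5, 1, 9, 4, 7, 3, 6, 2).

Rothe diagram D(w) (32 cells), 8 SE-corners (essential conditions):

[(1, 9, 0), (2, 7, 0), (3, 4, 0), (5, 4, 1), (5, 7, 2), (7, 3, 1), (7, 6, 3), (9, 2, 1)]


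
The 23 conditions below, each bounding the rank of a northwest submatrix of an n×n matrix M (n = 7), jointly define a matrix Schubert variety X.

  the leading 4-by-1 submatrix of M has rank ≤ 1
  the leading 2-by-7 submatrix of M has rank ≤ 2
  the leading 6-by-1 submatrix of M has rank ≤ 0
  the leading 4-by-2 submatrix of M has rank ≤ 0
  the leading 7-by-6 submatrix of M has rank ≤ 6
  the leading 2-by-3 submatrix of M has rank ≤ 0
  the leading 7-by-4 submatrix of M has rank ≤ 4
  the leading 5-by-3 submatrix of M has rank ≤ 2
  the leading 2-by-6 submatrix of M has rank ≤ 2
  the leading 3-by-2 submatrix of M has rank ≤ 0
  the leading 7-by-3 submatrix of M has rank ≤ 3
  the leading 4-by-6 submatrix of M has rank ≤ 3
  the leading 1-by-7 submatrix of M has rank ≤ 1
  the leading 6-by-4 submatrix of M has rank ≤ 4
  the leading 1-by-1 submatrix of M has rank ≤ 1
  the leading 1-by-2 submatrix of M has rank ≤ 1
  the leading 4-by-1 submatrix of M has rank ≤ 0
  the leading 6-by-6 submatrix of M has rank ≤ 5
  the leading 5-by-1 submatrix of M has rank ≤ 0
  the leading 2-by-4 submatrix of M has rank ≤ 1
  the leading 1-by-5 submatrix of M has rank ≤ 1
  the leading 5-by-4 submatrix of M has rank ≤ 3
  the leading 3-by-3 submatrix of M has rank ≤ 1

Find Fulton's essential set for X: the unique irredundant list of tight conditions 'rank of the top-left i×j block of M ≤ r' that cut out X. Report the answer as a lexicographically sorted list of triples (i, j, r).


Propagating the 23 rank bounds to every northwest block:

  0 0 0 1 1 1 1
  0 0 0 1 2 2 2
  0 0 1 2 3 3 3
  0 0 1 2 3 3 4
  0 1 2 3 4 4 5
  0 1 2 3 4 5 6
  1 2 3 4 5 6 7

the unique w with this rank table is (4, 5, 3, 7, 2, 6, 1).

4 SE-corners of the 13-cell Rothe diagram give Ess(w):

[(2, 3, 0), (4, 2, 0), (4, 6, 3), (6, 1, 0)]


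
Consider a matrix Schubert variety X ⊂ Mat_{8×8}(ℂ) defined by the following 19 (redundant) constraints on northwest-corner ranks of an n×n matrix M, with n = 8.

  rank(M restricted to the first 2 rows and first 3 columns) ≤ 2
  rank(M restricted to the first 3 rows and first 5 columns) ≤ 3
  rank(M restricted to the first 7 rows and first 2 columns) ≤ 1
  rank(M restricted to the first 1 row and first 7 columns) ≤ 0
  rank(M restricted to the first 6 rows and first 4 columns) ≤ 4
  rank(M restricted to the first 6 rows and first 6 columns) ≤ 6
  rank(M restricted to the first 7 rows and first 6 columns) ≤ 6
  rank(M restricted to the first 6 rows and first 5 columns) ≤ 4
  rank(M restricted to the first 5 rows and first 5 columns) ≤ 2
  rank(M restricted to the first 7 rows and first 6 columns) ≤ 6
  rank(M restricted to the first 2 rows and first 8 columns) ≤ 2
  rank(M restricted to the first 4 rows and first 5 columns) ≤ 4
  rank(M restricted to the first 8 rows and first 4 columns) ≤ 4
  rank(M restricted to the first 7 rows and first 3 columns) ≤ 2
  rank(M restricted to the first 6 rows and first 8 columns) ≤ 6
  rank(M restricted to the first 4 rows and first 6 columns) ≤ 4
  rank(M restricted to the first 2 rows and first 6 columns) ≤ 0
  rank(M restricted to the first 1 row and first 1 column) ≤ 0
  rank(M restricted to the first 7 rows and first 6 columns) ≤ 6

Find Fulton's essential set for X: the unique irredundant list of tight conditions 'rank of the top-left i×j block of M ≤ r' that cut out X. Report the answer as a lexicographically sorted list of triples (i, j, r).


Rank table r_w(8×8) implied by the 19 constraints:

  0 | 0 | 0 | 0 | 0 | 0 | 0 | 1
  0 | 0 | 0 | 0 | 0 | 0 | 1 | 2
  1 | 1 | 1 | 1 | 1 | 1 | 2 | 3
  1 | 1 | 2 | 2 | 2 | 2 | 3 | 4
  1 | 1 | 2 | 2 | 2 | 3 | 4 | 5
  1 | 1 | 2 | 3 | 3 | 4 | 5 | 6
  1 | 1 | 2 | 3 | 4 | 5 | 6 | 7
  1 | 2 | 3 | 4 | 5 | 6 | 7 | 8

so w = (8, 7, 1, 3, 6, 4, 5, 2).

Rothe diagram D(w) (19 cells), 4 SE-corners (essential conditions):

[(1, 7, 0), (2, 6, 0), (5, 5, 2), (7, 2, 1)]


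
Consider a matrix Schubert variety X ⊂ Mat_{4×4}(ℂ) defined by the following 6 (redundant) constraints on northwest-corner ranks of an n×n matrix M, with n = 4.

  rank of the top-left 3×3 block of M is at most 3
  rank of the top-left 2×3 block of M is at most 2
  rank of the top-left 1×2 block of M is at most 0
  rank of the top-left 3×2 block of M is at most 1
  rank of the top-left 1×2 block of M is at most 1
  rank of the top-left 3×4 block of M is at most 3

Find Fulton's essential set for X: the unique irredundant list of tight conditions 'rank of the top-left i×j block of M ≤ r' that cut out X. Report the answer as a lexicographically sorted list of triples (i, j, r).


The tightest implied rank at each (i,j), from the 6 conditions:

  R[1]: 0, 0, 1, 1
  R[2]: 1, 1, 2, 2
  R[3]: 1, 1, 2, 3
  R[4]: 1, 2, 3, 4

the unique w with this rank table is (3, 1, 4, 2).

|D(w)|=3, |Ess(w)|=2:

[(1, 2, 0), (3, 2, 1)]


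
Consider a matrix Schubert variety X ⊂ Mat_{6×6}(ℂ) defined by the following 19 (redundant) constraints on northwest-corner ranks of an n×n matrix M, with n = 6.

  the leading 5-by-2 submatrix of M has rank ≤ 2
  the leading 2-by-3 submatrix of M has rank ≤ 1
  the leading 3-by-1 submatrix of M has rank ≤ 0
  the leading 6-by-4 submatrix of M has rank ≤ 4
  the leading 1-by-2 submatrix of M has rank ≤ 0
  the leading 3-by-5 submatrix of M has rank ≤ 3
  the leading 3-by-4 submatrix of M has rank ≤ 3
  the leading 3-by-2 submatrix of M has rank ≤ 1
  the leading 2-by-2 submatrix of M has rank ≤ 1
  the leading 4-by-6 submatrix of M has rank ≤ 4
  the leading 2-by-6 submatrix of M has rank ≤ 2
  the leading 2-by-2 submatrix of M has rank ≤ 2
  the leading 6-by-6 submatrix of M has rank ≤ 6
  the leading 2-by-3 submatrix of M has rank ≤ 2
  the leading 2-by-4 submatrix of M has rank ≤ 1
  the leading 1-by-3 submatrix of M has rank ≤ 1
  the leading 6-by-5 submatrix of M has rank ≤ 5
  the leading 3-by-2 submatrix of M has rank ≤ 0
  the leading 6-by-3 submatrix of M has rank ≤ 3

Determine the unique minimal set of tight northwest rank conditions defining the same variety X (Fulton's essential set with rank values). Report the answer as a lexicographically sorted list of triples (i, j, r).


Recovering R(i,j) via the rank-extension bound from the 19 conditions:

  row 1: 0 0 1 1 1 1
  row 2: 0 0 1 1 2 2
  row 3: 0 0 1 2 3 3
  row 4: 1 1 2 3 4 4
  row 5: 1 2 3 4 5 5
  row 6: 1 2 3 4 5 6

second differences of R give the permutation w = (3, 5, 4, 1, 2, 6).

ℓ(w)=7; the 2 essential cells (i,j,r):

[(2, 4, 1), (3, 2, 0)]


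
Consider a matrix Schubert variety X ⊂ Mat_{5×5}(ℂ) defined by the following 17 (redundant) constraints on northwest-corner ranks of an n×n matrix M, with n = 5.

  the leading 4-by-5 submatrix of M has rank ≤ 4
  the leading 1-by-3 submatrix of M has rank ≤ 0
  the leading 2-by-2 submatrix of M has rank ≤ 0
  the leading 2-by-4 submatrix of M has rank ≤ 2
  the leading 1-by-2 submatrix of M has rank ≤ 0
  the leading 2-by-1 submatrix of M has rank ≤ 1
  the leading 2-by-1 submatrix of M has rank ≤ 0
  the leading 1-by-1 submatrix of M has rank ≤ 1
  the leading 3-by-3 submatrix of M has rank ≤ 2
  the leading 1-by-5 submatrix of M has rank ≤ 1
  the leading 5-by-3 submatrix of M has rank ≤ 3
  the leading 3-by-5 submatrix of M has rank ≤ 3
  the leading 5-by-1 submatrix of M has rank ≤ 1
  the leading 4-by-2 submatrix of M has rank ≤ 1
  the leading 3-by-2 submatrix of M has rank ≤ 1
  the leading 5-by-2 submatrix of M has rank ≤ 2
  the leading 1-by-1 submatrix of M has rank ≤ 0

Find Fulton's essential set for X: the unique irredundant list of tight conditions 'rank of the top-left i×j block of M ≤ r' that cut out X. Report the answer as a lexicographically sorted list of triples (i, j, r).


Propagating the 17 rank bounds to every northwest block:

  row 1: 0, 0, 0, 1, 1
  row 2: 0, 0, 1, 2, 2
  row 3: 1, 1, 2, 3, 3
  row 4: 1, 1, 2, 3, 4
  row 5: 1, 2, 3, 4, 5

hence w(1..5) = (4, 3, 1, 5, 2).

|D(w)|=6, |Ess(w)|=3:

[(1, 3, 0), (2, 2, 0), (4, 2, 1)]


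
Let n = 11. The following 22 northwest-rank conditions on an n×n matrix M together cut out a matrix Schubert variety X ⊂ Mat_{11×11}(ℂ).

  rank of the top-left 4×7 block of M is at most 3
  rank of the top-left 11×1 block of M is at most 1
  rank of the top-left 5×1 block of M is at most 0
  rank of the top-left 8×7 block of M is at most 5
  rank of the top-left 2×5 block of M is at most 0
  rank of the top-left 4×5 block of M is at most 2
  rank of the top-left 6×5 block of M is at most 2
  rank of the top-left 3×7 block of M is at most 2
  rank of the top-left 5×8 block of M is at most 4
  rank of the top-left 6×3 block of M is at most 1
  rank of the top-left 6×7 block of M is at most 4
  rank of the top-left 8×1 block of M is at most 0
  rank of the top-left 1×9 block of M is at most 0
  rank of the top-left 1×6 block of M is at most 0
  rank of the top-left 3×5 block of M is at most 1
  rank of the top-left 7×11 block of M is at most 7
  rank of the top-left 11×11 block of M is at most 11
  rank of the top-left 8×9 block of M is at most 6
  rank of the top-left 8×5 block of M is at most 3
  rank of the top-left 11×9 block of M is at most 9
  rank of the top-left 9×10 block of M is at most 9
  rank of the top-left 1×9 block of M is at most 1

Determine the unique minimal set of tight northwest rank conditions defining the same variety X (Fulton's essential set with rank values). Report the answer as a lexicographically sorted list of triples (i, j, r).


Computing R[i][j] = min implied NW-rank bound (n=11, 22 conditions):

  i=1: 0, 0, 0, 0, 0, 0, 0, 0, 0, 1, 1
  i=2: 0, 0, 0, 0, 0, 1, 1, 1, 1, 2, 2
  i=3: 0, 1, 1, 1, 1, 2, 2, 2, 2, 3, 3
  i=4: 0, 1, 1, 2, 2, 3, 3, 3, 3, 4, 4
  i=5: 0, 1, 1, 2, 2, 3, 4, 4, 4, 5, 5
  i=6: 0, 1, 1, 2, 2, 3, 4, 5, 5, 6, 6
  i=7: 0, 1, 2, 3, 3, 4, 5, 6, 6, 7, 7
  i=8: 0, 1, 2, 3, 3, 4, 5, 6, 6, 7, 8
  i=9: 1, 2, 3, 4, 4, 5, 6, 7, 7, 8, 9
  i=10: 1, 2, 3, 4, 5, 6, 7, 8, 8, 9, 10
  i=11: 1, 2, 3, 4, 5, 6, 7, 8, 9, 10, 11

giving w = (10, 6, 2, 4, 7, 8, 3, 11, 1, 5, 9) via Δ²R.

Rothe diagram D(w) (27 cells), 7 SE-corners (essential conditions):

[(1, 9, 0), (2, 5, 0), (6, 3, 1), (6, 5, 2), (8, 1, 0), (8, 5, 3), (8, 9, 6)]


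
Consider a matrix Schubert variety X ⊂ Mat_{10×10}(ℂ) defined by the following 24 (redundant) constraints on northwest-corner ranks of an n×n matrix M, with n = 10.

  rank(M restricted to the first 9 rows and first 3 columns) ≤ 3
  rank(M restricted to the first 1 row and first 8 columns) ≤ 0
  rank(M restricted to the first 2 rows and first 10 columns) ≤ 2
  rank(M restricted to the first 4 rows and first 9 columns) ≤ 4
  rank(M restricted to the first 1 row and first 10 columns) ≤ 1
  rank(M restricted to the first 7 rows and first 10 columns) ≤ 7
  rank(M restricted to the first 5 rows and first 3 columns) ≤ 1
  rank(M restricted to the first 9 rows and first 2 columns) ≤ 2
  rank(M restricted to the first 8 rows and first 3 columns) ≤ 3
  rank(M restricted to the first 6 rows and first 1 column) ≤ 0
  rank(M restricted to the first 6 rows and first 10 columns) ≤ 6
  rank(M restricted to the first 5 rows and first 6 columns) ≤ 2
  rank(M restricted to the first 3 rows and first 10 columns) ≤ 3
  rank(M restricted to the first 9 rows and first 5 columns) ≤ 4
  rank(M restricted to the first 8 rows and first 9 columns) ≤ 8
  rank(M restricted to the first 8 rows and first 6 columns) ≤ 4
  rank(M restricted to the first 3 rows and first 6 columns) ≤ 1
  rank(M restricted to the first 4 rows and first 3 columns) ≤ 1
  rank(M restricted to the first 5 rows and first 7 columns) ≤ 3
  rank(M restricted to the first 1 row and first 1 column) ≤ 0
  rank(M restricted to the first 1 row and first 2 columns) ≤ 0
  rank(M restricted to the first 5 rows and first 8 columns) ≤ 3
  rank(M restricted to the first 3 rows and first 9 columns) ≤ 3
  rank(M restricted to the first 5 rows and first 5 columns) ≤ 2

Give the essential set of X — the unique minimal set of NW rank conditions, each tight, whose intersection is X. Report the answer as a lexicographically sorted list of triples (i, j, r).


Computing R[i][j] = min implied NW-rank bound (n=10, 24 conditions):

  R[1]: 0, 0, 0, 0, 0, 0, 0, 0, 1, 1
  R[2]: 0, 1, 1, 1, 1, 1, 1, 1, 2, 2
  R[3]: 0, 1, 1, 1, 1, 1, 2, 2, 3, 3
  R[4]: 0, 1, 1, 2, 2, 2, 3, 3, 4, 4
  R[5]: 0, 1, 1, 2, 2, 2, 3, 3, 4, 5
  R[6]: 0, 1, 2, 3, 3, 3, 4, 4, 5, 6
  R[7]: 1, 2, 3, 4, 4, 4, 5, 5, 6, 7
  R[8]: 1, 2, 3, 4, 4, 4, 5, 6, 7, 8
  R[9]: 1, 2, 3, 4, 4, 5, 6, 7, 8, 9
  R[10]: 1, 2, 3, 4, 5, 6, 7, 8, 9, 10

so w = (9, 2, 7, 4, 10, 3, 1, 8, 6, 5).

ℓ(w)=25; the 8 essential cells (i,j,r):

[(1, 8, 0), (3, 6, 1), (5, 3, 1), (5, 6, 2), (5, 8, 3), (6, 1, 0), (8, 6, 4), (9, 5, 4)]


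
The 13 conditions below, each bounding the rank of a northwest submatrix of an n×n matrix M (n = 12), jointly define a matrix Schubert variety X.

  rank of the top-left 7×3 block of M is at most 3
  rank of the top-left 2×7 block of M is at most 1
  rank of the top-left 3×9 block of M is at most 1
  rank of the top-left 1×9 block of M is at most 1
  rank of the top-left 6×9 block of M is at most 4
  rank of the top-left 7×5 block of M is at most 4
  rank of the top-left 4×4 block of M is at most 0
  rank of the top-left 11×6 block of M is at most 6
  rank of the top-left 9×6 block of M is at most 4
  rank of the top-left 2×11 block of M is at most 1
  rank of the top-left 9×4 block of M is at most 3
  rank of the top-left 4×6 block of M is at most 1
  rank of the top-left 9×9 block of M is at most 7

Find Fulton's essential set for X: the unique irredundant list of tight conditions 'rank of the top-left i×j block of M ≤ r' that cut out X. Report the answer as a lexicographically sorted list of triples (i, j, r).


Reconstructing r_w from the 13 given conditions:

  R[1]: 0, 0, 0, 0, 1, 1, 1, 1, 1, 1, 1, 1
  R[2]: 0, 0, 0, 0, 1, 1, 1, 1, 1, 1, 1, 2
  R[3]: 0, 0, 0, 0, 1, 1, 1, 1, 1, 2, 2, 3
  R[4]: 0, 0, 0, 0, 1, 1, 2, 2, 2, 3, 3, 4
  R[5]: 1, 1, 1, 1, 2, 2, 3, 3, 3, 4, 4, 5
  R[6]: 1, 2, 2, 2, 3, 3, 4, 4, 4, 5, 5, 6
  R[7]: 1, 2, 3, 3, 4, 4, 5, 5, 5, 6, 6, 7
  R[8]: 1, 2, 3, 3, 4, 4, 5, 6, 6, 7, 7, 8
  R[9]: 1, 2, 3, 3, 4, 4, 5, 6, 7, 8, 8, 9
  R[10]: 1, 2, 3, 4, 5, 5, 6, 7, 8, 9, 9, 10
  R[11]: 1, 2, 3, 4, 5, 6, 7, 8, 9, 10, 10, 11
  R[12]: 1, 2, 3, 4, 5, 6, 7, 8, 9, 10, 11, 12

the unique w with this rank table is (5, 12, 10, 7, 1, 2, 3, 8, 9, 4, 6, 11).

D(w) has 31 cells with 6 SE-corners; essential set:

[(2, 11, 1), (3, 9, 1), (4, 4, 0), (4, 6, 1), (9, 4, 3), (9, 6, 4)]


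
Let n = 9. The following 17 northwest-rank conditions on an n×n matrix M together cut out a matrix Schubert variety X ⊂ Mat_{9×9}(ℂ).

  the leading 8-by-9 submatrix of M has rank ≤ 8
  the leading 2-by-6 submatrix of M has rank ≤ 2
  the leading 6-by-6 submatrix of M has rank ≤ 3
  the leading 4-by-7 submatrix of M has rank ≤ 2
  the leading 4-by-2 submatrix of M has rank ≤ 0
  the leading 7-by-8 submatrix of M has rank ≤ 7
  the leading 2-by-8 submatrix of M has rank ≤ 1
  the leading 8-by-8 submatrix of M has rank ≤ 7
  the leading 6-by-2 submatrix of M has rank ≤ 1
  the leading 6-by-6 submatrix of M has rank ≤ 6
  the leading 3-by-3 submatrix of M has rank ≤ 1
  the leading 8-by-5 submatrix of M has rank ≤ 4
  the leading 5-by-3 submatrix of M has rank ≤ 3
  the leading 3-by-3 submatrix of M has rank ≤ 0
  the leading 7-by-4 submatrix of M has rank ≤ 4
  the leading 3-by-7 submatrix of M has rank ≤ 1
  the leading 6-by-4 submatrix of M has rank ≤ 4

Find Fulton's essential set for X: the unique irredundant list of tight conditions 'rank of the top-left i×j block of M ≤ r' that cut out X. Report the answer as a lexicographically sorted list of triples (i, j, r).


Computing R[i][j] = min implied NW-rank bound (n=9, 17 conditions):

  0 0 0 1 1 1 1 1 1
  0 0 0 1 1 1 1 1 2
  0 0 0 1 1 1 1 2 3
  0 0 1 2 2 2 2 3 4
  1 1 2 3 3 3 3 4 5
  1 1 2 3 3 3 4 5 6
  1 2 3 4 4 4 5 6 7
  1 2 3 4 4 5 6 7 8
  1 2 3 4 5 6 7 8 9

reading off 1-entries of Δ²R: w = (4, 9, 8, 3, 1, 7, 2, 6, 5).

D(w) has 22 cells with 7 SE-corners; essential set:

[(2, 8, 1), (3, 3, 0), (3, 7, 1), (4, 2, 0), (6, 2, 1), (6, 6, 3), (8, 5, 4)]


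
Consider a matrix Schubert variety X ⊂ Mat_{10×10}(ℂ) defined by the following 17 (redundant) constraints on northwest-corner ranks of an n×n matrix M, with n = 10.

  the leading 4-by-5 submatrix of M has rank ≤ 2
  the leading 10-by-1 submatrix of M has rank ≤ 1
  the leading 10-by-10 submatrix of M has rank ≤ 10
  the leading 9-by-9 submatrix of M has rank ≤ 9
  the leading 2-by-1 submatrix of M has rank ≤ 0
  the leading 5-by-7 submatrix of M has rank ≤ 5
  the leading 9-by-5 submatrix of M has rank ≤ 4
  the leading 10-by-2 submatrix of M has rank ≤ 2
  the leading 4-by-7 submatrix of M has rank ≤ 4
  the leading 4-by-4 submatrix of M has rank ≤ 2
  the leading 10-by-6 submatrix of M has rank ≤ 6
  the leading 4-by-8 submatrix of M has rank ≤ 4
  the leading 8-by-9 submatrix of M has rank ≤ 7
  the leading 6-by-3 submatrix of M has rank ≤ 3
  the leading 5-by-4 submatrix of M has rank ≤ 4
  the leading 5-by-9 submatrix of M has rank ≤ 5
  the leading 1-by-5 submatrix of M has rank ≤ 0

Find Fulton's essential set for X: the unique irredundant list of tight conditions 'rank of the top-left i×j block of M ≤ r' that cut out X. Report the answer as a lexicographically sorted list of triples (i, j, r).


Rank table r_w(10×10) implied by the 17 constraints:

  row 1: 0  0  0  0  0  1  1  1  1  1
  row 2: 0  1  1  1  1  2  2  2  2  2
  row 3: 1  2  2  2  2  3  3  3  3  3
  row 4: 1  2  2  2  2  3  4  4  4  4
  row 5: 1  2  3  3  3  4  5  5  5  5
  row 6: 1  2  3  4  4  5  6  6  6  6
  row 7: 1  2  3  4  4  5  6  7  7  7
  row 8: 1  2  3  4  4  5  6  7  7  8
  row 9: 1  2  3  4  4  5  6  7  8  9
  row 10: 1  2  3  4  5  6  7  8  9  10

reading off 1-entries of Δ²R: w = (6, 2, 1, 7, 3, 4, 8, 10, 9, 5).

ℓ(w)=13; the 5 essential cells (i,j,r):

[(1, 5, 0), (2, 1, 0), (4, 5, 2), (8, 9, 7), (9, 5, 4)]


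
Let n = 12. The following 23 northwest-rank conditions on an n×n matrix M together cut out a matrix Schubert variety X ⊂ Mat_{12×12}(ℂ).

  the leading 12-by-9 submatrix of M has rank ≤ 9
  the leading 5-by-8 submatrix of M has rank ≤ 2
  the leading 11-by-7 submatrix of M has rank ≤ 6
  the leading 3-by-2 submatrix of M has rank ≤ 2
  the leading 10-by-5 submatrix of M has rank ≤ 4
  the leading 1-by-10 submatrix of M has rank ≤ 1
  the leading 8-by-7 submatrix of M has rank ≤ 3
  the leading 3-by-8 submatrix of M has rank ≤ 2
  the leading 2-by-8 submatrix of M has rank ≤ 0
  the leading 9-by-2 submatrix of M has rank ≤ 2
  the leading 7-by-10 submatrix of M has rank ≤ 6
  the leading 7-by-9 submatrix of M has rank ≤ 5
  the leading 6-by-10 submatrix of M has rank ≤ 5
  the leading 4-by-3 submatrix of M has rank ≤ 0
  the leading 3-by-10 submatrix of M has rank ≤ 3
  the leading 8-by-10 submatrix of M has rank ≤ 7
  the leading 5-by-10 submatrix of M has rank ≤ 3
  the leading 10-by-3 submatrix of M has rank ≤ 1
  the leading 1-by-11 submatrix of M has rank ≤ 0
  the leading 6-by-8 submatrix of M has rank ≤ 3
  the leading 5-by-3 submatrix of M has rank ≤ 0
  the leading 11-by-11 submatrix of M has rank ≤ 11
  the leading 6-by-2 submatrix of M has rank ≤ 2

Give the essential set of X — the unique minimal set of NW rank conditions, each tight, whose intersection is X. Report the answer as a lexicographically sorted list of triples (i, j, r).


Rank table r_w(12×12) implied by the 23 constraints:

  R[1]: 0 | 0 | 0 | 0 | 0 | 0 | 0 | 0 | 0 | 0 | 0 | 1
  R[2]: 0 | 0 | 0 | 0 | 0 | 0 | 0 | 0 | 1 | 1 | 1 | 2
  R[3]: 0 | 0 | 0 | 1 | 1 | 1 | 1 | 1 | 2 | 2 | 2 | 3
  R[4]: 0 | 0 | 0 | 1 | 2 | 2 | 2 | 2 | 3 | 3 | 3 | 4
  R[5]: 0 | 0 | 0 | 1 | 2 | 2 | 2 | 2 | 3 | 3 | 4 | 5
  R[6]: 1 | 1 | 1 | 2 | 3 | 3 | 3 | 3 | 4 | 4 | 5 | 6
  R[7]: 1 | 1 | 1 | 2 | 3 | 3 | 3 | 4 | 5 | 5 | 6 | 7
  R[8]: 1 | 1 | 1 | 2 | 3 | 3 | 3 | 4 | 5 | 6 | 7 | 8
  R[9]: 1 | 1 | 1 | 2 | 3 | 4 | 4 | 5 | 6 | 7 | 8 | 9
  R[10]: 1 | 1 | 1 | 2 | 3 | 4 | 5 | 6 | 7 | 8 | 9 | 10
  R[11]: 1 | 2 | 2 | 3 | 4 | 5 | 6 | 7 | 8 | 9 | 10 | 11
  R[12]: 1 | 2 | 3 | 4 | 5 | 6 | 7 | 8 | 9 | 10 | 11 | 12

the unique w with this rank table is (12, 9, 4, 5, 11, 1, 8, 10, 6, 7, 2, 3).

|D(w)|=44, |Ess(w)|=7:

[(1, 11, 0), (2, 8, 0), (5, 3, 0), (5, 8, 2), (5, 10, 3), (8, 7, 3), (10, 3, 1)]


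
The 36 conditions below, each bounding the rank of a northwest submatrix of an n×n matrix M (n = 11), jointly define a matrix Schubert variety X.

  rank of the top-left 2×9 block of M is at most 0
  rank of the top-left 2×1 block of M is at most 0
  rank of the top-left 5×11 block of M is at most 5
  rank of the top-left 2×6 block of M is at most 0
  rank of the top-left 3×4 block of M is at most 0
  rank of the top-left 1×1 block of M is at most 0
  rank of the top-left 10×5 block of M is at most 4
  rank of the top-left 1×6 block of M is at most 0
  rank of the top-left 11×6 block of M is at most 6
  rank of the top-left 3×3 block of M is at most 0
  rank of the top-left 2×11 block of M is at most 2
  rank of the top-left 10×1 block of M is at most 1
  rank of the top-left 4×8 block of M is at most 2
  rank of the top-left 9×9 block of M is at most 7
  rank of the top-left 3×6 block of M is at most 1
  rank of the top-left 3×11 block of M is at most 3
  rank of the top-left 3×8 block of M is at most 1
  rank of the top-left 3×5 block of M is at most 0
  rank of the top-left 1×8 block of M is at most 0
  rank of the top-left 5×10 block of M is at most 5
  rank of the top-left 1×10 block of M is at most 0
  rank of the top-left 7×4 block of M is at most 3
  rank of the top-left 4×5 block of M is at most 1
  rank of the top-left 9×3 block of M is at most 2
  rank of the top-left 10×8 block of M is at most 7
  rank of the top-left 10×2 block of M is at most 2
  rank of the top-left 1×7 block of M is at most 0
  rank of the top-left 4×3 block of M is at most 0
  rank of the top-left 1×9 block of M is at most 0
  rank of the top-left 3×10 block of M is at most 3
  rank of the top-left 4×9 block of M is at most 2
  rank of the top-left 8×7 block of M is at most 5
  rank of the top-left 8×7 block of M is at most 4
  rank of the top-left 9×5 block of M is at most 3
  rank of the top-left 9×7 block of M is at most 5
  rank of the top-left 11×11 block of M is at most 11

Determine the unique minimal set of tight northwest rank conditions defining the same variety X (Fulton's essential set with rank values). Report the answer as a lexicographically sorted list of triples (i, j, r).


Recovering R(i,j) via the rank-extension bound from the 36 conditions:

  0, 0, 0, 0, 0, 0, 0, 0, 0, 0, 1
  0, 0, 0, 0, 0, 0, 0, 0, 0, 1, 2
  0, 0, 0, 0, 0, 1, 1, 1, 1, 2, 3
  0, 0, 0, 1, 1, 2, 2, 2, 2, 3, 4
  1, 1, 1, 2, 2, 3, 3, 3, 3, 4, 5
  1, 2, 2, 3, 3, 4, 4, 4, 4, 5, 6
  1, 2, 2, 3, 3, 4, 4, 5, 5, 6, 7
  1, 2, 2, 3, 3, 4, 4, 5, 6, 7, 8
  1, 2, 2, 3, 3, 4, 5, 6, 7, 8, 9
  1, 2, 3, 4, 4, 5, 6, 7, 8, 9, 10
  1, 2, 3, 4, 5, 6, 7, 8, 9, 10, 11

second differences of R give the permutation w = (11, 10, 6, 4, 1, 2, 8, 9, 7, 3, 5).

7 SE-corners of the 35-cell Rothe diagram give Ess(w):

[(1, 10, 0), (2, 9, 0), (3, 5, 0), (4, 3, 0), (8, 7, 4), (9, 3, 2), (9, 5, 3)]


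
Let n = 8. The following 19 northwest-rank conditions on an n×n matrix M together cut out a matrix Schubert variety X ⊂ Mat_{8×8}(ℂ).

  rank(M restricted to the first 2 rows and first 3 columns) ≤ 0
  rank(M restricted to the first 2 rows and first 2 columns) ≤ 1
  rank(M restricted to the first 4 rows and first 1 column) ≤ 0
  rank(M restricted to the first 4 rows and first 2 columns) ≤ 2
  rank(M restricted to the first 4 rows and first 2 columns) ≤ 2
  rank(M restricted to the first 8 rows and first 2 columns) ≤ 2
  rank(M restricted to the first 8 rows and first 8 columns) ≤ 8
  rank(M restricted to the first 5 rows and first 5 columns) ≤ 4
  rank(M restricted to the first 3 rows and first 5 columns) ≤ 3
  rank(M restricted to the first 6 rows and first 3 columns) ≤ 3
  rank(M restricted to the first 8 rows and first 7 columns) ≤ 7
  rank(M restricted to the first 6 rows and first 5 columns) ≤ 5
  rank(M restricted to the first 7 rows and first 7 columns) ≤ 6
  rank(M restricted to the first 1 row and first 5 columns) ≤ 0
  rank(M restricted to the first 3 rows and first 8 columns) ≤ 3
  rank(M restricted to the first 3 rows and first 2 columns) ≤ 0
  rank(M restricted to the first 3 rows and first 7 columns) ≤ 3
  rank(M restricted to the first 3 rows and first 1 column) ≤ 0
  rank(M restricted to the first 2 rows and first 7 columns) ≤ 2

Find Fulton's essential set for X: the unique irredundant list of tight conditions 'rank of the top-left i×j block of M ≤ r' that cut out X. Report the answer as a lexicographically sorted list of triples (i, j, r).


Reconstructing r_w from the 19 given conditions:

  row 1: 0  0  0  0  0  1  1  1
  row 2: 0  0  0  1  1  2  2  2
  row 3: 0  0  1  2  2  3  3  3
  row 4: 0  1  2  3  3  4  4  4
  row 5: 1  2  3  4  4  5  5  5
  row 6: 1  2  3  4  5  6  6  6
  row 7: 1  2  3  4  5  6  6  7
  row 8: 1  2  3  4  5  6  7  8

second differences of R give the permutation w = (6, 4, 3, 2, 1, 5, 8, 7).

|D(w)|=12, |Ess(w)|=5:

[(1, 5, 0), (2, 3, 0), (3, 2, 0), (4, 1, 0), (7, 7, 6)]


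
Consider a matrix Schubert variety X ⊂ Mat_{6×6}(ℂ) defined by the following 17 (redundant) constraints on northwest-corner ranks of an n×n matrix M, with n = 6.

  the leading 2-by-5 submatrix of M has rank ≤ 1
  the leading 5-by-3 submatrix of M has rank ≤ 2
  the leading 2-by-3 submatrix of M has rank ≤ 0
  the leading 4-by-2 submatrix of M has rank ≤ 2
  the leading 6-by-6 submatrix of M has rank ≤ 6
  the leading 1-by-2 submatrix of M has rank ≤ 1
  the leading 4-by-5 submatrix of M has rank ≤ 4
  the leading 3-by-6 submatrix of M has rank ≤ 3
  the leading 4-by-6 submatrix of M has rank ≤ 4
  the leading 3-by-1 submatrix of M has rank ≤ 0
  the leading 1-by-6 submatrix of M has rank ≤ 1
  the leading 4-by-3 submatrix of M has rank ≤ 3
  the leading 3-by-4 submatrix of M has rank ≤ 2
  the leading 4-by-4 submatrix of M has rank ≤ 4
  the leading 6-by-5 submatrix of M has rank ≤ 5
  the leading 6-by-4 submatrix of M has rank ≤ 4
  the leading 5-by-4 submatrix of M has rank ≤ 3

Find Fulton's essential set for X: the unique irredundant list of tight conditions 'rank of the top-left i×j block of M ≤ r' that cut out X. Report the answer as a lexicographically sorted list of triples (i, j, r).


Recovering R(i,j) via the rank-extension bound from the 17 conditions:

  0, 0, 0, 1, 1, 1
  0, 0, 0, 1, 1, 2
  0, 1, 1, 2, 2, 3
  1, 2, 2, 3, 3, 4
  1, 2, 2, 3, 4, 5
  1, 2, 3, 4, 5, 6

hence w(1..6) = (4, 6, 2, 1, 5, 3).

|D(w)|=9, |Ess(w)|=4:

[(2, 3, 0), (2, 5, 1), (3, 1, 0), (5, 3, 2)]


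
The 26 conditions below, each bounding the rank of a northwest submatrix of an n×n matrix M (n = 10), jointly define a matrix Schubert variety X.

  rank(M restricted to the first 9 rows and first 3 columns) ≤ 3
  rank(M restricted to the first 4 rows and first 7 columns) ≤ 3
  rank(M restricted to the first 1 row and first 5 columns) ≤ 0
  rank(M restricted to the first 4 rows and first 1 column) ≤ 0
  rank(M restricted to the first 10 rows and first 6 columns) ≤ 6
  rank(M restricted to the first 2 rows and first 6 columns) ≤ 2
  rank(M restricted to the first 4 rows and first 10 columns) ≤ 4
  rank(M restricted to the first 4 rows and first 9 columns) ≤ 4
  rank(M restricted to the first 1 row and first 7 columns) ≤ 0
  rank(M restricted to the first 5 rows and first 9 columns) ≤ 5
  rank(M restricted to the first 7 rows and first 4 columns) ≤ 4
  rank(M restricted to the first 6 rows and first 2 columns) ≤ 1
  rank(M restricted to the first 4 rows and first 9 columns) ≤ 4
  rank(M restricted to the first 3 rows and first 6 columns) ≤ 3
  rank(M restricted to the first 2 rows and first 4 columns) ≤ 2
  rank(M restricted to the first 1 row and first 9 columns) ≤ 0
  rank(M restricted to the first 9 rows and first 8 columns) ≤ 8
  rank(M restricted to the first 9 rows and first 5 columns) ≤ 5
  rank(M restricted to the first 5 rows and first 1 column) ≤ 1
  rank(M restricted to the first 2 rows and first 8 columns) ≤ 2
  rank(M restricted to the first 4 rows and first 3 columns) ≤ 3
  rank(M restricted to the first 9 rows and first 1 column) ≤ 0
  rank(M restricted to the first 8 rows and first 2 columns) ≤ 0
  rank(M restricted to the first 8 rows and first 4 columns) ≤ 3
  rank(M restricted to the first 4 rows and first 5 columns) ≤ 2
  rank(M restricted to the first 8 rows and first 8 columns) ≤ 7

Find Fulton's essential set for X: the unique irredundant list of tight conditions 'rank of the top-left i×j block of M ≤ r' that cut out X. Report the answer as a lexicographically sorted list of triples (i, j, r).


Computing R[i][j] = min implied NW-rank bound (n=10, 26 conditions):

  0  0  0  0  0  0  0  0  0  1
  0  0  1  1  1  1  1  1  1  2
  0  0  1  2  2  2  2  2  2  3
  0  0  1  2  2  3  3  3  3  4
  0  0  1  2  3  4  4  4  4  5
  0  0  1  2  3  4  5  5  5  6
  0  0  1  2  3  4  5  6  6  7
  0  0  1  2  3  4  5  6  7  8
  0  1  2  3  4  5  6  7  8  9
  1  2  3  4  5  6  7  8  9  10

hence w(1..10) = (10, 3, 4, 6, 5, 7, 8, 9, 2, 1).

|D(w)|=25, |Ess(w)|=4:

[(1, 9, 0), (4, 5, 2), (8, 2, 0), (9, 1, 0)]
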